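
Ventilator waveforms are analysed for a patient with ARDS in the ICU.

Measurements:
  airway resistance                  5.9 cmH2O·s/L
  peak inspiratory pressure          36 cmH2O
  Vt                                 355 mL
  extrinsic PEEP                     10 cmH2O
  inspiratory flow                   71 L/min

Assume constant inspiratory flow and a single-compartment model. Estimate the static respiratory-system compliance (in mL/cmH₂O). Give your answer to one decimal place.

18.7

Flow: 71 L/min ÷ 60 = 1.1833 L/s.
Equation of motion (constant flow): PIP = Vt/C + R·V̇ + PEEP.
Vt/C = PIP − R·V̇ − PEEP = 36 − 5.9×1.1833 − 10 = 36 − 6.981 − 10 = 19.019 cmH2O.
C = Vt / 19.019 = 355 / 19.019 = 18.666 mL/cmH2O.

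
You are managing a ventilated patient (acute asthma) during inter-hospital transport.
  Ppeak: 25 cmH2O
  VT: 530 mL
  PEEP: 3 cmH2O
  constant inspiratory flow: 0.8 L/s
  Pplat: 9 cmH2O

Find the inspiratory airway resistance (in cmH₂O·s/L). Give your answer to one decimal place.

20.0

Raw = (PIP − Pplat) / flow = (25 − 9) / 0.8 = 16.0 / 0.8 = 20.0 cmH2O·s/L.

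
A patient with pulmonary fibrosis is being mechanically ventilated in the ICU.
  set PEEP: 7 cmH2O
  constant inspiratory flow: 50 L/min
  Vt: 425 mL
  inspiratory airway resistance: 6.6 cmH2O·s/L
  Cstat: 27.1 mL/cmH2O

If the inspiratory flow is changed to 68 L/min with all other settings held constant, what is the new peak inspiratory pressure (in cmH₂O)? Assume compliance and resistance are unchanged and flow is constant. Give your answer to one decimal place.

30.2

Flow: 50 L/min ÷ 60 = 0.8333 L/s.
New flow: 68 L/min ÷ 60 = 1.1333 L/s.
PIP = Vt/C + R·V̇ + PEEP (constant-flow equation of motion).
Only the resistive term changes: ΔPIP = R × ΔV̇ = 6.6 × (1.1333 − 0.8333) = 6.6 × 0.3 = 1.98 cmH2O.
Original PIP = 425/27.1 + 6.6×0.8333 + 7 = 28.182 cmH2O; new PIP = 28.182 + (1.98) = 30.162 cmH2O.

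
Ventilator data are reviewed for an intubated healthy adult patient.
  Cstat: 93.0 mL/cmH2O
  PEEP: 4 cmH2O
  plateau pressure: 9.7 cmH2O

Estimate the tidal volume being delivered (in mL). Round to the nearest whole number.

530

Vt = Cstat × (Pplat − PEEP) = 93.0 × (9.7 − 4) = 93.0 × 5.7 = 530.1 mL.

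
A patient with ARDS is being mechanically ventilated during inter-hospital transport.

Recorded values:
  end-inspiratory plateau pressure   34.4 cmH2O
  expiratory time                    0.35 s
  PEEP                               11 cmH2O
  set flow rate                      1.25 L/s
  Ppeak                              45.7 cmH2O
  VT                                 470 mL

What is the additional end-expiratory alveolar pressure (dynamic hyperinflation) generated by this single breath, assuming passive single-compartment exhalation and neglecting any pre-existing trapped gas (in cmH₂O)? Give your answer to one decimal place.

R = (PIP − Pplat)/V̇ = (45.7 − 34.4) / 1.25 = 11.3/1.25 = 9.04 cmH2O·s/L.
C = Vt/(Pplat − PEEP) = 470.0 / (34.4 − 11) = 470.0/23.4 = 20.085 mL/cmH2O.
τ = R × C = 9.04 × 0.02009 L/cmH2O = 0.1816 s.
Fraction remaining = e^(−Te/τ) = e^(−0.35/0.1816) = 0.1455; trapped volume = 470.0 × 0.1455 = 68.385 mL.
Additional alveolar pressure from trapping ≈ V_trapped / C = 68.385 / 20.085 = 3.405 cmH2O.

3.4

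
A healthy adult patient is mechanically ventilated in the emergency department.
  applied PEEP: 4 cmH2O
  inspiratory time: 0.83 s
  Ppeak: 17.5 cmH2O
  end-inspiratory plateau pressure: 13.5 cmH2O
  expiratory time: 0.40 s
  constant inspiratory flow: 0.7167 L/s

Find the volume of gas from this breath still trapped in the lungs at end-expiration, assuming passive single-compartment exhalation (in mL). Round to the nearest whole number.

189

Vt = flow × Ti = 0.7167 L/s × 0.83 s × 1000 mL/L = 594.86 mL.
R = (PIP − Pplat)/V̇ = (17.5 − 13.5) / 0.7167 = 4.0/0.7167 = 5.581 cmH2O·s/L.
C = Vt/(Pplat − PEEP) = 594.86 / (13.5 − 4) = 594.86/9.5 = 62.617 mL/cmH2O.
τ = R × C = 5.581 × 0.06262 L/cmH2O = 0.3495 s.
Fraction remaining = e^(−Te/τ) = e^(−0.40/0.3495) = 0.3184.
Trapped volume = 594.86 × 0.3184 = 189.4 mL.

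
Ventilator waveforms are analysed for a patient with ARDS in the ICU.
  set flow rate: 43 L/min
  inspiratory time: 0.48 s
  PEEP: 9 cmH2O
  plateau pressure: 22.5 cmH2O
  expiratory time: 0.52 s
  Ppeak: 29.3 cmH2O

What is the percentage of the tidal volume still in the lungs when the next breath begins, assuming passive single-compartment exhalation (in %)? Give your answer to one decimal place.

Flow: 43 L/min ÷ 60 = 0.7167 L/s.
Vt = flow × Ti = 0.7167 L/s × 0.48 s × 1000 mL/L = 344.02 mL.
R = (PIP − Pplat)/V̇ = (29.3 − 22.5) / 0.7167 = 6.8/0.7167 = 9.488 cmH2O·s/L.
C = Vt/(Pplat − PEEP) = 344.02 / (22.5 − 9) = 344.02/13.5 = 25.483 mL/cmH2O.
τ = R × C = 9.488 × 0.02548 L/cmH2O = 0.2418 s.
Fraction remaining at end-expiration = e^(−Te/τ) = e^(−0.52/0.2418) = 0.1164 → 11.64%.

11.6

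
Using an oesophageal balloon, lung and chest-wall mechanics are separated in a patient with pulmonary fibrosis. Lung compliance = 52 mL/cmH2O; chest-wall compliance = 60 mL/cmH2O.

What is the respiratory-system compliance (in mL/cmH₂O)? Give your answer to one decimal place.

Lung and chest wall are elastances in series: 1/Crs = 1/CL + 1/Ccw.
1/Crs = 1/52 + 1/60 = 0.0359.
Crs = 27.855 mL/cmH2O.

27.9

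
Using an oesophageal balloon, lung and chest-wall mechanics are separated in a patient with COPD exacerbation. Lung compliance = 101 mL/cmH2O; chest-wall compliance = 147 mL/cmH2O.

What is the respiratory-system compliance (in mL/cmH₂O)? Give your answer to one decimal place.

59.9

Lung and chest wall are elastances in series: 1/Crs = 1/CL + 1/Ccw.
1/Crs = 1/101 + 1/147 = 0.0167.
Crs = 59.88 mL/cmH2O.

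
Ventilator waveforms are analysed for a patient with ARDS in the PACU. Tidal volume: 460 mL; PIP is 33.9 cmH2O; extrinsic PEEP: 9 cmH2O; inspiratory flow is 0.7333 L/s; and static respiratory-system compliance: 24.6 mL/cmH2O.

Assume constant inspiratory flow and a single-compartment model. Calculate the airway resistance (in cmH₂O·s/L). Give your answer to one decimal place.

Equation of motion (constant flow): PIP = Vt/C + R·V̇ + PEEP.
R·V̇ = PIP − Vt/C − PEEP = 33.9 − 460/24.6 − 9 = 33.9 − 18.699 − 9 = 6.201 cmH2O.
R = 6.201 / 0.7333 = 8.456 cmH2O·s/L.

8.5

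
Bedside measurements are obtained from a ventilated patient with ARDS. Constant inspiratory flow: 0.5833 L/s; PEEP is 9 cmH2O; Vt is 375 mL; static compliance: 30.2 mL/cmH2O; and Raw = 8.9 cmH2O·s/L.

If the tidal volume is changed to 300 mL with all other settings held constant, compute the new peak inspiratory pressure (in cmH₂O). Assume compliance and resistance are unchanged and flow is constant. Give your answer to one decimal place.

24.1

PIP = Vt/C + R·V̇ + PEEP (constant-flow equation of motion).
Only the elastic term changes: ΔPIP = ΔVt / C = (300 − 375) / 30.2 = -2.483 cmH2O.
Original PIP = 375/30.2 + 8.9×0.5833 + 9 = 26.609 cmH2O; new PIP = 26.609 + (-2.483) = 24.126 cmH2O.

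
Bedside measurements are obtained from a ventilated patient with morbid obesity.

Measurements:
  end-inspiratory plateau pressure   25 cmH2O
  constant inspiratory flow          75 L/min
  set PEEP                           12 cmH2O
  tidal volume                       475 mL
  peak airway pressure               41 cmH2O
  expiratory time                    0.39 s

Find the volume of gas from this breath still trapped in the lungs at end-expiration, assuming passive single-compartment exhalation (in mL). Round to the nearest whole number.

206

Flow: 75 L/min ÷ 60 = 1.25 L/s.
R = (PIP − Pplat)/V̇ = (41 − 25) / 1.25 = 16.0/1.25 = 12.8 cmH2O·s/L.
C = Vt/(Pplat − PEEP) = 475.0 / (25 − 12) = 475.0/13.0 = 36.538 mL/cmH2O.
τ = R × C = 12.8 × 0.03654 L/cmH2O = 0.4677 s.
Fraction remaining = e^(−Te/τ) = e^(−0.39/0.4677) = 0.4344.
Trapped volume = 475.0 × 0.4344 = 206.34 mL.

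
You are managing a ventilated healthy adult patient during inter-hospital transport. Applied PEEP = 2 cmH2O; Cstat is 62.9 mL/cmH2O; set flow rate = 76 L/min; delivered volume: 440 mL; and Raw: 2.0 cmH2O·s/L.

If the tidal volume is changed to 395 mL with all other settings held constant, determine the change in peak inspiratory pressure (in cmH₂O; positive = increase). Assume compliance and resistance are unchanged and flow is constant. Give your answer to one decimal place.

PIP = Vt/C + R·V̇ + PEEP (constant-flow equation of motion).
Only the elastic term changes: ΔPIP = ΔVt / C = (395 − 440) / 62.9 = -0.7154 cmH2O.

-0.7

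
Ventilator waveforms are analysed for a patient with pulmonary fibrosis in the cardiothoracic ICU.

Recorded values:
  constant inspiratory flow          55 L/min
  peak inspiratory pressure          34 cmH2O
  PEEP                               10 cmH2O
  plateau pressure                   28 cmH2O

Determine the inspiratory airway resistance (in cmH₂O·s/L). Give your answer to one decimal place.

6.5

Flow: 55 L/min ÷ 60 = 0.9167 L/s.
Raw = (PIP − Pplat) / flow = (34 − 28) / 0.9167 = 6.0 / 0.9167 = 6.545 cmH2O·s/L.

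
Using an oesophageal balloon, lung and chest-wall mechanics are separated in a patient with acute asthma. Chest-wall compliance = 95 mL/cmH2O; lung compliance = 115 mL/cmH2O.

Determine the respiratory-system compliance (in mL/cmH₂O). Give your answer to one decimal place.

Lung and chest wall are elastances in series: 1/Crs = 1/CL + 1/Ccw.
1/Crs = 1/115 + 1/95 = 0.01922.
Crs = 52.029 mL/cmH2O.

52.0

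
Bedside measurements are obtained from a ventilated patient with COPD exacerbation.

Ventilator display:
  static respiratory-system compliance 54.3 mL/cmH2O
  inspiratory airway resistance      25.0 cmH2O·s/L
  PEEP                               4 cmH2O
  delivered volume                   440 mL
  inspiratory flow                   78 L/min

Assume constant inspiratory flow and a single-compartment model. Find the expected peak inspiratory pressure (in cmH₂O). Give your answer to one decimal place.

44.6

Flow: 78 L/min ÷ 60 = 1.3 L/s.
Equation of motion (constant flow): PIP = Vt/C + R·V̇ + PEEP.
PIP = 440/54.3 + 25.0×1.3 + 4 = 8.103 + 32.5 + 4 = 44.603 cmH2O.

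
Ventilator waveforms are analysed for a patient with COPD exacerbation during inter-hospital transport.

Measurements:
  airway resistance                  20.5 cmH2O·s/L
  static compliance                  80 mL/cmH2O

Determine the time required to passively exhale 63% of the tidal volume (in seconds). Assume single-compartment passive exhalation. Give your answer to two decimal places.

τ = R × C = 20.5 × 80 mL/cmH2O = 20.5 × 0.080 L/cmH2O = 1.64 s.
Exhaled fraction f = 1 − e^(−t/τ) → t = −τ·ln(1 − f) = −1.64·ln(0.37) = 1.631 s.

1.63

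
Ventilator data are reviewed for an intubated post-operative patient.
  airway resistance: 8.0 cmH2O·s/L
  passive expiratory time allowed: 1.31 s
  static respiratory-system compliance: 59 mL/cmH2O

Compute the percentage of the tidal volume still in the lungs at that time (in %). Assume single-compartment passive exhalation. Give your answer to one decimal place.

6.2

τ = R × C = 8.0 × 59 mL/cmH2O = 8.0 × 0.059 L/cmH2O = 0.472 s.
Passive exhalation: V(t)/V₀ = e^(−t/τ) = e^(−1.31/0.472) = 0.06232.
Fraction remaining = 0.06232 → 6.232%.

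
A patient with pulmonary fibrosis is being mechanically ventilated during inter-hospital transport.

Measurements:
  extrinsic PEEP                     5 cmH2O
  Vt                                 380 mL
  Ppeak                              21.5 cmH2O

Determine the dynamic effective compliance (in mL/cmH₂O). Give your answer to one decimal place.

23.0

Dynamic compliance = Vt / (PIP − PEEP) = 380 / (21.5 − 5) = 380 / 16.5 = 23.03 mL/cmH2O.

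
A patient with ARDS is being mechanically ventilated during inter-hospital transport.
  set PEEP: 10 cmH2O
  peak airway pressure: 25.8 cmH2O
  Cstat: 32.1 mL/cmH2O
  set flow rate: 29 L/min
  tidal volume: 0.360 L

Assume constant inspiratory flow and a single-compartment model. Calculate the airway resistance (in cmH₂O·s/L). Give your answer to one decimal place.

9.5

Flow: 29 L/min ÷ 60 = 0.4833 L/s.
Equation of motion (constant flow): PIP = Vt/C + R·V̇ + PEEP.
R·V̇ = PIP − Vt/C − PEEP = 25.8 − 360/32.1 − 10 = 25.8 − 11.215 − 10 = 4.585 cmH2O.
R = 4.585 / 0.4833 = 9.487 cmH2O·s/L.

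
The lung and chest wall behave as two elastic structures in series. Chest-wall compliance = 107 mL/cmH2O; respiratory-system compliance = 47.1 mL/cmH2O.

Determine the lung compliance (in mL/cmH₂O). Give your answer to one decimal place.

1/CL = 1/Crs − 1/Ccw.
1/CL = 1/47.1 − 1/107 = 0.01189.
CL = 84.104 mL/cmH2O.

84.1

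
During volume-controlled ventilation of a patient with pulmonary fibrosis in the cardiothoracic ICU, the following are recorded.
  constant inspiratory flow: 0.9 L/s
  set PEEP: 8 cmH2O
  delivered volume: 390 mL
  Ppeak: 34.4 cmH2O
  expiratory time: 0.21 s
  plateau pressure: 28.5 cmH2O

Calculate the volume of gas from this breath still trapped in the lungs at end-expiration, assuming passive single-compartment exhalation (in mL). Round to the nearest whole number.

R = (PIP − Pplat)/V̇ = (34.4 − 28.5) / 0.9 = 5.9/0.9 = 6.556 cmH2O·s/L.
C = Vt/(Pplat − PEEP) = 390.0 / (28.5 − 8) = 390.0/20.5 = 19.024 mL/cmH2O.
τ = R × C = 6.556 × 0.01902 L/cmH2O = 0.1247 s.
Fraction remaining = e^(−Te/τ) = e^(−0.21/0.1247) = 0.1856.
Trapped volume = 390.0 × 0.1856 = 72.384 mL.

72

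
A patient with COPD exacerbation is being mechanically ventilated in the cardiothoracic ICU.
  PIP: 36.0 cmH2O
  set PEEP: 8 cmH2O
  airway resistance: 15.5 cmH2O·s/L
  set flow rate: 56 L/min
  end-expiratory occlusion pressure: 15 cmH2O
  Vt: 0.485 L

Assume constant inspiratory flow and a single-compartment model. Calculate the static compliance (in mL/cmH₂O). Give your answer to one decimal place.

74.2

Flow: 56 L/min ÷ 60 = 0.9333 L/s.
Total PEEP = 15 cmH2O (set 8 + intrinsic 7); this is the baseline alveolar pressure.
Equation of motion (constant flow): PIP = Vt/C + R·V̇ + PEEP.
Vt/C = PIP − R·V̇ − PEEP = 36.0 − 15.5×0.9333 − 15 = 36.0 − 14.466 − 15 = 6.534 cmH2O.
C = Vt / 6.534 = 485 / 6.534 = 74.227 mL/cmH2O.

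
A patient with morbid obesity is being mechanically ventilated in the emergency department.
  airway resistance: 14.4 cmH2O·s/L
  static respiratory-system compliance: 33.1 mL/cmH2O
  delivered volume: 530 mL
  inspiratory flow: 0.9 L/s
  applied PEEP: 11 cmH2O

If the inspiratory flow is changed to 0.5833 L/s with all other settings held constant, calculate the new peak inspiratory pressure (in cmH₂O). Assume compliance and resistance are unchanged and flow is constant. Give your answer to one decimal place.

35.4

PIP = Vt/C + R·V̇ + PEEP (constant-flow equation of motion).
Only the resistive term changes: ΔPIP = R × ΔV̇ = 14.4 × (0.5833 − 0.9) = 14.4 × -0.3167 = -4.56 cmH2O.
Original PIP = 530/33.1 + 14.4×0.9 + 11 = 39.972 cmH2O; new PIP = 39.972 + (-4.56) = 35.412 cmH2O.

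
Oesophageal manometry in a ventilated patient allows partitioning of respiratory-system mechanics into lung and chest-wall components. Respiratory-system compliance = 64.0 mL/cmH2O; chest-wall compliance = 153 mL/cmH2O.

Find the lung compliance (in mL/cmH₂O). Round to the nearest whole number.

1/CL = 1/Crs − 1/Ccw.
1/CL = 1/64.0 − 1/153 = 0.009089.
CL = 110.02 mL/cmH2O.

110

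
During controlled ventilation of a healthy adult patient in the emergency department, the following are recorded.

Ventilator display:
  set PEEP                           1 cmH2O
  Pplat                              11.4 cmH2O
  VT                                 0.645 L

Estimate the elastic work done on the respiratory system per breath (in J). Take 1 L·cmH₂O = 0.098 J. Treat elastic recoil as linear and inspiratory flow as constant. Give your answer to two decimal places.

Elastic work ≈ ½ × (Pplat − PEEP) × Vt = 0.5 × (11.4 − 1) × 0.645 L = 0.5 × 10.4 × 0.645 = 3.354 L·cmH2O.
× 0.098 J/(L·cmH2O) → 0.3287 J.

0.33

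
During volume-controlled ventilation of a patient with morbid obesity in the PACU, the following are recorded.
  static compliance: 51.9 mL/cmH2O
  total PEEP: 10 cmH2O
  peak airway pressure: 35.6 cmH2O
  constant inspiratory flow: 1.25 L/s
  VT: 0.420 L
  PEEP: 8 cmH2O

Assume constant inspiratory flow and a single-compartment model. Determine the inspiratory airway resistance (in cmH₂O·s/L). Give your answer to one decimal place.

Total PEEP = 10 cmH2O (set 8 + intrinsic 2); this is the baseline alveolar pressure.
Equation of motion (constant flow): PIP = Vt/C + R·V̇ + PEEP.
R·V̇ = PIP − Vt/C − PEEP = 35.6 − 420/51.9 − 10 = 35.6 − 8.092 − 10 = 17.508 cmH2O.
R = 17.508 / 1.25 = 14.006 cmH2O·s/L.

14.0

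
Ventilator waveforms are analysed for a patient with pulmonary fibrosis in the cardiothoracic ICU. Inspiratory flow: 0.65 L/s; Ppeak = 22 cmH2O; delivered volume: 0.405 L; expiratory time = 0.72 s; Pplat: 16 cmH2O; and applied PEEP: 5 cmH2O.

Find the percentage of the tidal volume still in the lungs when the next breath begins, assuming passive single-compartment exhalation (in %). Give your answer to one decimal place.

12.0

R = (PIP − Pplat)/V̇ = (22 − 16) / 0.65 = 6.0/0.65 = 9.231 cmH2O·s/L.
C = Vt/(Pplat − PEEP) = 405.0 / (16 − 5) = 405.0/11.0 = 36.818 mL/cmH2O.
τ = R × C = 9.231 × 0.03682 L/cmH2O = 0.3399 s.
Fraction remaining at end-expiration = e^(−Te/τ) = e^(−0.72/0.3399) = 0.1202 → 12.02%.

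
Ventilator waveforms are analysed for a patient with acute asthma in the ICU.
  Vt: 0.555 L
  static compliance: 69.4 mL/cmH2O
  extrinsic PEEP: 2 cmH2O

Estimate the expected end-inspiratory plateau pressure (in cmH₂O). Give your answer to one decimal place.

10.0

Pplat = PEEP + Vt / Cstat = 2 + 555 / 69.4 = 2 + 7.997 = 9.997 cmH2O.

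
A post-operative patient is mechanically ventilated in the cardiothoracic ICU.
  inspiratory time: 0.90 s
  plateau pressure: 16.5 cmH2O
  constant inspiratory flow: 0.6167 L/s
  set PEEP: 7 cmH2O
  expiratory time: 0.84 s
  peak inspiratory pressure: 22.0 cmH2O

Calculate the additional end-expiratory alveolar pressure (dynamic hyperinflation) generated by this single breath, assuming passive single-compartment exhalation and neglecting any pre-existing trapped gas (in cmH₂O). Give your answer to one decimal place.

1.9

Vt = flow × Ti = 0.6167 L/s × 0.90 s × 1000 mL/L = 555.03 mL.
R = (PIP − Pplat)/V̇ = (22.0 − 16.5) / 0.6167 = 5.5/0.6167 = 8.918 cmH2O·s/L.
C = Vt/(Pplat − PEEP) = 555.03 / (16.5 − 7) = 555.03/9.5 = 58.424 mL/cmH2O.
τ = R × C = 8.918 × 0.05842 L/cmH2O = 0.521 s.
Fraction remaining = e^(−Te/τ) = e^(−0.84/0.521) = 0.1994; trapped volume = 555.03 × 0.1994 = 110.67 mL.
Additional alveolar pressure from trapping ≈ V_trapped / C = 110.67 / 58.424 = 1.894 cmH2O.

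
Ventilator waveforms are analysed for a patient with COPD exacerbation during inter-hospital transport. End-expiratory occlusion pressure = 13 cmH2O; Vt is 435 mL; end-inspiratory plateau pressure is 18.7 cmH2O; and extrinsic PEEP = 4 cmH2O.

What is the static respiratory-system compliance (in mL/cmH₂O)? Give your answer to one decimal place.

End-expiratory occlusion gives total PEEP = 13 cmH2O (intrinsic PEEP = 13 − 4 = 9). Use total PEEP for the elastic gradient.
Cstat = Vt / (Pplat − PEEPtotal) = 435 / (18.7 − 13) = 435 / 5.7 = 76.316 mL/cmH2O.

76.3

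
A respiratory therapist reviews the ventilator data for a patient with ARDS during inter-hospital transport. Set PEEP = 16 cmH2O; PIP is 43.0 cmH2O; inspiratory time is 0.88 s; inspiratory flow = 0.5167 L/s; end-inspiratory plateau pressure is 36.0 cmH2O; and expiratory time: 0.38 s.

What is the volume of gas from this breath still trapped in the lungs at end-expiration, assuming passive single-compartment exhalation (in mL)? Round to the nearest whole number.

132

Vt = flow × Ti = 0.5167 L/s × 0.88 s × 1000 mL/L = 454.7 mL.
R = (PIP − Pplat)/V̇ = (43.0 − 36.0) / 0.5167 = 7.0/0.5167 = 13.548 cmH2O·s/L.
C = Vt/(Pplat − PEEP) = 454.7 / (36.0 − 16) = 454.7/20.0 = 22.735 mL/cmH2O.
τ = R × C = 13.548 × 0.02274 L/cmH2O = 0.3081 s.
Fraction remaining = e^(−Te/τ) = e^(−0.38/0.3081) = 0.2913.
Trapped volume = 454.7 × 0.2913 = 132.45 mL.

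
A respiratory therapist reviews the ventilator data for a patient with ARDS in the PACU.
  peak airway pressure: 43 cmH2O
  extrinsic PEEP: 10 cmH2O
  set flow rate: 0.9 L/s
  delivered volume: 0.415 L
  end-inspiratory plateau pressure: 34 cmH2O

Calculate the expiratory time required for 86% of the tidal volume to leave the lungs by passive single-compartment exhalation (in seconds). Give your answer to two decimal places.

0.34

R = (PIP − Pplat)/V̇ = (43 − 34) / 0.9 = 9.0/0.9 = 10.0 cmH2O·s/L.
C = Vt/(Pplat − PEEP) = 415.0 / (34 − 10) = 415.0/24.0 = 17.292 mL/cmH2O.
τ = R × C = 10.0 × 0.01729 L/cmH2O = 0.1729 s.
t = −τ·ln(1 − 0.86) = −0.1729·ln(0.14) = 0.3399 s.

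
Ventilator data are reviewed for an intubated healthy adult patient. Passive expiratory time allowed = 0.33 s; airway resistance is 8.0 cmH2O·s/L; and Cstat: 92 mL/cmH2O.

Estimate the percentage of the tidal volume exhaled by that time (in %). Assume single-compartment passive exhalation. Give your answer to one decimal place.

36.1

τ = R × C = 8.0 × 92 mL/cmH2O = 8.0 × 0.092 L/cmH2O = 0.736 s.
Passive exhalation: V(t)/V₀ = e^(−t/τ) = e^(−0.33/0.736) = 0.6387.
Fraction exhaled = 1 − 0.6387 = 0.3613 → 36.13%.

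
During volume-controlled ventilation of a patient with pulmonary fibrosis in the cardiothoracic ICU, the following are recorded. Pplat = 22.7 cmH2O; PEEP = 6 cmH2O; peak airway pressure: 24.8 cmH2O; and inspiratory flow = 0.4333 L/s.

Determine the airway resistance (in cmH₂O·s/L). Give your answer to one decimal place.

Raw = (PIP − Pplat) / flow = (24.8 − 22.7) / 0.4333 = 2.1 / 0.4333 = 4.847 cmH2O·s/L.

4.8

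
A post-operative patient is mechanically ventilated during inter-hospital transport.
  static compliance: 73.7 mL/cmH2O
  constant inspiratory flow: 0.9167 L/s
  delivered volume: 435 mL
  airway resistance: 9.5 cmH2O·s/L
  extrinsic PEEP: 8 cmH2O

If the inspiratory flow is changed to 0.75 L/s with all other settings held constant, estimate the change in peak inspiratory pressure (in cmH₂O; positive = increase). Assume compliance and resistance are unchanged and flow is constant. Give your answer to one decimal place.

-1.6

PIP = Vt/C + R·V̇ + PEEP (constant-flow equation of motion).
Only the resistive term changes: ΔPIP = R × ΔV̇ = 9.5 × (0.75 − 0.9167) = 9.5 × -0.1667 = -1.584 cmH2O.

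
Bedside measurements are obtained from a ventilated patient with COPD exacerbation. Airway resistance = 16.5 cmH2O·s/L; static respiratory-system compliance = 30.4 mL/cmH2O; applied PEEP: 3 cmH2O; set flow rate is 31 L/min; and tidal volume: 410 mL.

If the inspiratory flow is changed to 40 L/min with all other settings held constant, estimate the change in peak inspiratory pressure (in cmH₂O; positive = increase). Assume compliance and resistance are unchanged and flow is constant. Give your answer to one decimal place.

Flow: 31 L/min ÷ 60 = 0.5167 L/s.
New flow: 40 L/min ÷ 60 = 0.6667 L/s.
PIP = Vt/C + R·V̇ + PEEP (constant-flow equation of motion).
Only the resistive term changes: ΔPIP = R × ΔV̇ = 16.5 × (0.6667 − 0.5167) = 16.5 × 0.15 = 2.475 cmH2O.

2.5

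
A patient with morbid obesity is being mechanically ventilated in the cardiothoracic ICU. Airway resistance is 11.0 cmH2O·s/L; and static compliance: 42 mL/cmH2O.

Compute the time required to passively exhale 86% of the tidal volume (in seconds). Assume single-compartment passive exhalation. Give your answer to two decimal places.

0.91

τ = R × C = 11.0 × 42 mL/cmH2O = 11.0 × 0.042 L/cmH2O = 0.462 s.
Exhaled fraction f = 1 − e^(−t/τ) → t = −τ·ln(1 − f) = −0.462·ln(0.14) = 0.9083 s.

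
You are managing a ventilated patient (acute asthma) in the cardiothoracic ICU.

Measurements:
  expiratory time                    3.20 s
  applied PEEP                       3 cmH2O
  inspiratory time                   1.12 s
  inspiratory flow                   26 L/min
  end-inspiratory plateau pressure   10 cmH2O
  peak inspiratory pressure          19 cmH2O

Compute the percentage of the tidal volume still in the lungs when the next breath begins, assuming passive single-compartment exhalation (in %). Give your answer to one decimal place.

Flow: 26 L/min ÷ 60 = 0.4333 L/s.
Vt = flow × Ti = 0.4333 L/s × 1.12 s × 1000 mL/L = 485.3 mL.
R = (PIP − Pplat)/V̇ = (19 − 10) / 0.4333 = 9.0/0.4333 = 20.771 cmH2O·s/L.
C = Vt/(Pplat − PEEP) = 485.3 / (10 − 3) = 485.3/7.0 = 69.329 mL/cmH2O.
τ = R × C = 20.771 × 0.06933 L/cmH2O = 1.44 s.
Fraction remaining at end-expiration = e^(−Te/τ) = e^(−3.20/1.44) = 0.1084 → 10.84%.

10.8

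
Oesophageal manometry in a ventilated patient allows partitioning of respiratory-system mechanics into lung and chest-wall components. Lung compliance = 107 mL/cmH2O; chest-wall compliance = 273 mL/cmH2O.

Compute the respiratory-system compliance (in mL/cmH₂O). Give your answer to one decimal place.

76.9

Lung and chest wall are elastances in series: 1/Crs = 1/CL + 1/Ccw.
1/Crs = 1/107 + 1/273 = 0.01301.
Crs = 76.864 mL/cmH2O.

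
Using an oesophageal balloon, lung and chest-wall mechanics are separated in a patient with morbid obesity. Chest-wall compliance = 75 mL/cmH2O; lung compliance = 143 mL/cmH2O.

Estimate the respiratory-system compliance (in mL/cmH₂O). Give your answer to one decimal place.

Lung and chest wall are elastances in series: 1/Crs = 1/CL + 1/Ccw.
1/Crs = 1/143 + 1/75 = 0.02033.
Crs = 49.188 mL/cmH2O.

49.2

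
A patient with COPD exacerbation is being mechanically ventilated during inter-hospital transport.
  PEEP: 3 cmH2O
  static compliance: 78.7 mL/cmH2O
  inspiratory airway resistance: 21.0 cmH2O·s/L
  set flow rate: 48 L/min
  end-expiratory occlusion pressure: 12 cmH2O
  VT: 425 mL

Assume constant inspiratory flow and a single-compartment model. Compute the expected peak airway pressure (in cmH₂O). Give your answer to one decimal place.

34.2

Flow: 48 L/min ÷ 60 = 0.8 L/s.
Total PEEP = 12 cmH2O (set 3 + intrinsic 9); this is the baseline alveolar pressure.
Equation of motion (constant flow): PIP = Vt/C + R·V̇ + PEEP.
PIP = 425/78.7 + 21.0×0.8 + 12 = 5.4 + 16.8 + 12 = 34.2 cmH2O.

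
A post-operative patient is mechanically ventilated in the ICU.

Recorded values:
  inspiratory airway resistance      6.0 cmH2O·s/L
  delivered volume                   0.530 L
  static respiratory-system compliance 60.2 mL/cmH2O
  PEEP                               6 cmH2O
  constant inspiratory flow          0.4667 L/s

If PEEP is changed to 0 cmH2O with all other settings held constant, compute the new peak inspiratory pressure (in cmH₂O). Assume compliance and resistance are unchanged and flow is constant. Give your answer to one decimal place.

PIP = Vt/C + R·V̇ + PEEP (constant-flow equation of motion).
Only the baseline term changes: ΔPIP = ΔPEEP = 0 − 6 = -6.0 cmH2O.
Original PIP = 530/60.2 + 6.0×0.4667 + 6 = 17.604 cmH2O; new PIP = 17.604 + (-6.0) = 11.604 cmH2O.

11.6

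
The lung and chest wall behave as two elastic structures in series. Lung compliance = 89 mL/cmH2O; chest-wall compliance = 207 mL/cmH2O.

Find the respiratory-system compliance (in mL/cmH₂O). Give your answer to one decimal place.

Lung and chest wall are elastances in series: 1/Crs = 1/CL + 1/Ccw.
1/Crs = 1/89 + 1/207 = 0.01607.
Crs = 62.228 mL/cmH2O.

62.2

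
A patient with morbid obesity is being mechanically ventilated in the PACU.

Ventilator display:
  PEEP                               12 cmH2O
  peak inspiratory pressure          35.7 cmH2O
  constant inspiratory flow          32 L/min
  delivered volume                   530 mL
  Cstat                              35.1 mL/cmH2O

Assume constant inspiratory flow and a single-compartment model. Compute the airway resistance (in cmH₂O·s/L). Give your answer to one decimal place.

16.1

Flow: 32 L/min ÷ 60 = 0.5333 L/s.
Equation of motion (constant flow): PIP = Vt/C + R·V̇ + PEEP.
R·V̇ = PIP − Vt/C − PEEP = 35.7 − 530/35.1 − 12 = 35.7 − 15.1 − 12 = 8.6 cmH2O.
R = 8.6 / 0.5333 = 16.126 cmH2O·s/L.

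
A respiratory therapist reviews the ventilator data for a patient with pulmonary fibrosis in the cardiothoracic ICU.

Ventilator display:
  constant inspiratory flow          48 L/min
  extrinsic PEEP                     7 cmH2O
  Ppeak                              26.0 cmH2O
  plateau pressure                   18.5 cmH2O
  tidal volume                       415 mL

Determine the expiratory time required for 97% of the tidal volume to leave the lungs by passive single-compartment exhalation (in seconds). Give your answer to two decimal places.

1.19

Flow: 48 L/min ÷ 60 = 0.8 L/s.
R = (PIP − Pplat)/V̇ = (26.0 − 18.5) / 0.8 = 7.5/0.8 = 9.375 cmH2O·s/L.
C = Vt/(Pplat − PEEP) = 415.0 / (18.5 − 7) = 415.0/11.5 = 36.087 mL/cmH2O.
τ = R × C = 9.375 × 0.03609 L/cmH2O = 0.3383 s.
t = −τ·ln(1 − 0.97) = −0.3383·ln(0.03) = 1.186 s.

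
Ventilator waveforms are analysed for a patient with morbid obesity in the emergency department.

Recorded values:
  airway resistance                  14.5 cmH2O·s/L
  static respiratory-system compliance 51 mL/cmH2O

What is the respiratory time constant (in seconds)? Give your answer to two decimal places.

0.74

τ = R × C = 14.5 × 51 mL/cmH2O = 14.5 × 0.051 L/cmH2O = 0.7395 s.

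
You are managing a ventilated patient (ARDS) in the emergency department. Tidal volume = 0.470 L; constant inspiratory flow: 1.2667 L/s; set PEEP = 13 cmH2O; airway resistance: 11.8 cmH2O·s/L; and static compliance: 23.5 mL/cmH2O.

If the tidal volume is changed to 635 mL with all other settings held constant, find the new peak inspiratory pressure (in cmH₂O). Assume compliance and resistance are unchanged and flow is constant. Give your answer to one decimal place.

55.0

PIP = Vt/C + R·V̇ + PEEP (constant-flow equation of motion).
Only the elastic term changes: ΔPIP = ΔVt / C = (635 − 470) / 23.5 = 7.021 cmH2O.
Original PIP = 470/23.5 + 11.8×1.2667 + 13 = 47.947 cmH2O; new PIP = 47.947 + (7.021) = 54.968 cmH2O.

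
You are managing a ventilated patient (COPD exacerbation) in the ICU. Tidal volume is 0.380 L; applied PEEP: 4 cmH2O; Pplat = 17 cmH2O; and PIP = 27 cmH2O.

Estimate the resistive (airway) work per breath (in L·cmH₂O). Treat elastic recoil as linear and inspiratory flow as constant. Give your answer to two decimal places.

With constant inspiratory flow the resistive pressure is constant at PIP − Pplat = 27 − 17 = 10.0 cmH2O, so resistive work = 10.0 × 0.380 = 3.8 L·cmH2O.

3.80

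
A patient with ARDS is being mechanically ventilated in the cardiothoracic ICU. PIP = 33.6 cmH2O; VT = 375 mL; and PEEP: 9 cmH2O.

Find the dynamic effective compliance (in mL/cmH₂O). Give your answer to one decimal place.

15.2

Dynamic compliance = Vt / (PIP − PEEP) = 375 / (33.6 − 9) = 375 / 24.6 = 15.244 mL/cmH2O.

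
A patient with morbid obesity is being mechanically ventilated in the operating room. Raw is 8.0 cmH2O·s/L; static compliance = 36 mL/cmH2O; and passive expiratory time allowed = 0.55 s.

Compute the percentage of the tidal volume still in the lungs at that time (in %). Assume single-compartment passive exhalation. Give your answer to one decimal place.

14.8

τ = R × C = 8.0 × 36 mL/cmH2O = 8.0 × 0.036 L/cmH2O = 0.288 s.
Passive exhalation: V(t)/V₀ = e^(−t/τ) = e^(−0.55/0.288) = 0.1481.
Fraction remaining = 0.1481 → 14.81%.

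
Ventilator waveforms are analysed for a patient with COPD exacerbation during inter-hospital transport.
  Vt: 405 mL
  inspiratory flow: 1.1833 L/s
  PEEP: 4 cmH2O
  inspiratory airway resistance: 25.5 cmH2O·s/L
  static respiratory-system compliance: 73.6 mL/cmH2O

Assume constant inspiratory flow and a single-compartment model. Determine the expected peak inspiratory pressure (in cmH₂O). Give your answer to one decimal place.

39.7

Equation of motion (constant flow): PIP = Vt/C + R·V̇ + PEEP.
PIP = 405/73.6 + 25.5×1.1833 + 4 = 5.503 + 30.174 + 4 = 39.677 cmH2O.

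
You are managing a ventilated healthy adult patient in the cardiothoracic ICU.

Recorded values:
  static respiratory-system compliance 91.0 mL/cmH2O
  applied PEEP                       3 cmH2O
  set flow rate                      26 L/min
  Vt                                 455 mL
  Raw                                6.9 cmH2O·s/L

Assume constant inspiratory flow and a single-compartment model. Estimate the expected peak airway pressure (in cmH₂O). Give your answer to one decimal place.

11.0

Flow: 26 L/min ÷ 60 = 0.4333 L/s.
Equation of motion (constant flow): PIP = Vt/C + R·V̇ + PEEP.
PIP = 455/91.0 + 6.9×0.4333 + 3 = 5.0 + 2.99 + 3 = 10.99 cmH2O.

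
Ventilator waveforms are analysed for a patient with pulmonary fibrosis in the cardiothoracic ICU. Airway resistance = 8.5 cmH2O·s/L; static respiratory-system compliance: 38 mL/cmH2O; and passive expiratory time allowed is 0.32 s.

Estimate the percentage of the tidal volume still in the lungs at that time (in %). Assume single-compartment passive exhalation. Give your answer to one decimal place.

37.1

τ = R × C = 8.5 × 38 mL/cmH2O = 8.5 × 0.038 L/cmH2O = 0.323 s.
Passive exhalation: V(t)/V₀ = e^(−t/τ) = e^(−0.32/0.323) = 0.3713.
Fraction remaining = 0.3713 → 37.13%.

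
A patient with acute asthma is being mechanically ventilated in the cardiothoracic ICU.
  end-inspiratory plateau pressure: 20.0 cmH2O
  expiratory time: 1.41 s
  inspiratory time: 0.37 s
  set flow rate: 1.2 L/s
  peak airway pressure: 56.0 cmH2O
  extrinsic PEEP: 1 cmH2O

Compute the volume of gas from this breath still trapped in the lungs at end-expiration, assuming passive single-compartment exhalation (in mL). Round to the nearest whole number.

Vt = flow × Ti = 1.2 L/s × 0.37 s × 1000 mL/L = 444.0 mL.
R = (PIP − Pplat)/V̇ = (56.0 − 20.0) / 1.2 = 36.0/1.2 = 30.0 cmH2O·s/L.
C = Vt/(Pplat − PEEP) = 444.0 / (20.0 − 1) = 444.0/19.0 = 23.368 mL/cmH2O.
τ = R × C = 30.0 × 0.02337 L/cmH2O = 0.7011 s.
Fraction remaining = e^(−Te/τ) = e^(−1.41/0.7011) = 0.1338.
Trapped volume = 444.0 × 0.1338 = 59.407 mL.

59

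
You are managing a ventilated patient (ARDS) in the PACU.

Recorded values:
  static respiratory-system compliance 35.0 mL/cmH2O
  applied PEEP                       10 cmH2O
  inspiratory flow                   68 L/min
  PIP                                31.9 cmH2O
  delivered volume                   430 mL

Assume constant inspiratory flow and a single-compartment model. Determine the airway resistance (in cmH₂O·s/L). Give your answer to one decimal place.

Flow: 68 L/min ÷ 60 = 1.1333 L/s.
Equation of motion (constant flow): PIP = Vt/C + R·V̇ + PEEP.
R·V̇ = PIP − Vt/C − PEEP = 31.9 − 430/35.0 − 10 = 31.9 − 12.286 − 10 = 9.614 cmH2O.
R = 9.614 / 1.1333 = 8.483 cmH2O·s/L.

8.5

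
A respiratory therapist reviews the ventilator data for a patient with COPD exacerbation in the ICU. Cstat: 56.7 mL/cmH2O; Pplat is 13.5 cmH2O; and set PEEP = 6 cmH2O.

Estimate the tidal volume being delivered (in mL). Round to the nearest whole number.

425

Vt = Cstat × (Pplat − PEEP) = 56.7 × (13.5 − 6) = 56.7 × 7.5 = 425.25 mL.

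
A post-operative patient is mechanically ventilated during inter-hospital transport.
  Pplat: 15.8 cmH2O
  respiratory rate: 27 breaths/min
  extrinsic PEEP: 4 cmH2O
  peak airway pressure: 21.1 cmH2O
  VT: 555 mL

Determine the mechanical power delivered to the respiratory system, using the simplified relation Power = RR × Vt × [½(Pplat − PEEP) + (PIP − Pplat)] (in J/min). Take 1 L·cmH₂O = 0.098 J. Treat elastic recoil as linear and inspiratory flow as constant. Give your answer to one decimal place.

Per-breath work = Vt × [½(Pplat−PEEP) + (PIP−Pplat)] = 0.555 × [0.5×11.8 + 5.3] = 0.555 × 11.2 = 6.216 L·cmH2O.
Power = 27 × 6.216 = 167.83 L·cmH2O/min.
× 0.098 J/(L·cmH2O) → 16.447 J/min.

16.4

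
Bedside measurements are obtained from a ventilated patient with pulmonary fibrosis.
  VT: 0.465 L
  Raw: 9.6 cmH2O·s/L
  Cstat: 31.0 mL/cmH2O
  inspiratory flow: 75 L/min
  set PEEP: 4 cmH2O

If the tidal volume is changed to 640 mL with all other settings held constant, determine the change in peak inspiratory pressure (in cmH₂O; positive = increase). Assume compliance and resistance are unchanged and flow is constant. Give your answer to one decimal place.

PIP = Vt/C + R·V̇ + PEEP (constant-flow equation of motion).
Only the elastic term changes: ΔPIP = ΔVt / C = (640 − 465) / 31.0 = 5.645 cmH2O.

5.6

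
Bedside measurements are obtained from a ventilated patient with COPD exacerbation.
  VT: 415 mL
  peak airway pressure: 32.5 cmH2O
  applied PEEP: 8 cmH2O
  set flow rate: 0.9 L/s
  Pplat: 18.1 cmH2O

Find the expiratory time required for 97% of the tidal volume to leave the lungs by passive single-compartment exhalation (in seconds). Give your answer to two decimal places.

R = (PIP − Pplat)/V̇ = (32.5 − 18.1) / 0.9 = 14.4/0.9 = 16.0 cmH2O·s/L.
C = Vt/(Pplat − PEEP) = 415.0 / (18.1 − 8) = 415.0/10.1 = 41.089 mL/cmH2O.
τ = R × C = 16.0 × 0.04109 L/cmH2O = 0.6574 s.
t = −τ·ln(1 − 0.97) = −0.6574·ln(0.03) = 2.305 s.

2.31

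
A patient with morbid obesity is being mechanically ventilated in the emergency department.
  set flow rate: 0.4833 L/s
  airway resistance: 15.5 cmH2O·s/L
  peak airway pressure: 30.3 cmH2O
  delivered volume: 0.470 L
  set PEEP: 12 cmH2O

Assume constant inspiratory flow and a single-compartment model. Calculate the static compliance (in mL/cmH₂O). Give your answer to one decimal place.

Equation of motion (constant flow): PIP = Vt/C + R·V̇ + PEEP.
Vt/C = PIP − R·V̇ − PEEP = 30.3 − 15.5×0.4833 − 12 = 30.3 − 7.491 − 12 = 10.809 cmH2O.
C = Vt / 10.809 = 470 / 10.809 = 43.482 mL/cmH2O.

43.5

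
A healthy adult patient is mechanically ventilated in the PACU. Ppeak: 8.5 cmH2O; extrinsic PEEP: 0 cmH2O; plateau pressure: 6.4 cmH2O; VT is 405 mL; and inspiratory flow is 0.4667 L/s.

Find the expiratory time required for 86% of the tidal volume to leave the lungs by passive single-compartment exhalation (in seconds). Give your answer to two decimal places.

R = (PIP − Pplat)/V̇ = (8.5 − 6.4) / 0.4667 = 2.1/0.4667 = 4.5 cmH2O·s/L.
C = Vt/(Pplat − PEEP) = 405.0 / (6.4 − 0) = 405.0/6.4 = 63.281 mL/cmH2O.
τ = R × C = 4.5 × 0.06328 L/cmH2O = 0.2848 s.
t = −τ·ln(1 − 0.86) = −0.2848·ln(0.14) = 0.5599 s.

0.56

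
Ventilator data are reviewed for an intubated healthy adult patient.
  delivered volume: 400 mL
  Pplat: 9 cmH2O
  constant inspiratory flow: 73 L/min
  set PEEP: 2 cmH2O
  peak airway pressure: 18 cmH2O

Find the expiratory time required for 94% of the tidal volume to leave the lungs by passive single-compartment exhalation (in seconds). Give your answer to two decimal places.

1.19

Flow: 73 L/min ÷ 60 = 1.2167 L/s.
R = (PIP − Pplat)/V̇ = (18 − 9) / 1.2167 = 9.0/1.2167 = 7.397 cmH2O·s/L.
C = Vt/(Pplat − PEEP) = 400.0 / (9 − 2) = 400.0/7.0 = 57.143 mL/cmH2O.
τ = R × C = 7.397 × 0.05714 L/cmH2O = 0.4227 s.
t = −τ·ln(1 − 0.94) = −0.4227·ln(0.06) = 1.189 s.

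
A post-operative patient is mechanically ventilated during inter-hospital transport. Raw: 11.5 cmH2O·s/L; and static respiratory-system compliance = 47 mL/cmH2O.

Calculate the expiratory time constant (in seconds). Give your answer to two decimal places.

0.54

τ = R × C = 11.5 × 47 mL/cmH2O = 11.5 × 0.047 L/cmH2O = 0.5405 s.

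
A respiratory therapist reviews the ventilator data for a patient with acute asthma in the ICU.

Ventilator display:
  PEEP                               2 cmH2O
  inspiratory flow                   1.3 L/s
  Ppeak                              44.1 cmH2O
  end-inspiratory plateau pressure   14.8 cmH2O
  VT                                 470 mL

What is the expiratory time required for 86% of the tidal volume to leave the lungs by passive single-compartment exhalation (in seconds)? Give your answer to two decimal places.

R = (PIP − Pplat)/V̇ = (44.1 − 14.8) / 1.3 = 29.3/1.3 = 22.538 cmH2O·s/L.
C = Vt/(Pplat − PEEP) = 470.0 / (14.8 − 2) = 470.0/12.8 = 36.719 mL/cmH2O.
τ = R × C = 22.538 × 0.03672 L/cmH2O = 0.8276 s.
t = −τ·ln(1 − 0.86) = −0.8276·ln(0.14) = 1.627 s.

1.63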